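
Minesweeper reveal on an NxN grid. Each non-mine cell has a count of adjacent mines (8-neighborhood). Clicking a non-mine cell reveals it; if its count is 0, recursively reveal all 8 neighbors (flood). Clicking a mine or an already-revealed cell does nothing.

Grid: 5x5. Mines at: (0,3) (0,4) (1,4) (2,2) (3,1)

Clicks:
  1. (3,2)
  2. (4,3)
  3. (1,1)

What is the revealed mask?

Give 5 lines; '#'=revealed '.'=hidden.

Click 1 (3,2) count=2: revealed 1 new [(3,2)] -> total=1
Click 2 (4,3) count=0: revealed 7 new [(2,3) (2,4) (3,3) (3,4) (4,2) (4,3) (4,4)] -> total=8
Click 3 (1,1) count=1: revealed 1 new [(1,1)] -> total=9

Answer: .....
.#...
...##
..###
..###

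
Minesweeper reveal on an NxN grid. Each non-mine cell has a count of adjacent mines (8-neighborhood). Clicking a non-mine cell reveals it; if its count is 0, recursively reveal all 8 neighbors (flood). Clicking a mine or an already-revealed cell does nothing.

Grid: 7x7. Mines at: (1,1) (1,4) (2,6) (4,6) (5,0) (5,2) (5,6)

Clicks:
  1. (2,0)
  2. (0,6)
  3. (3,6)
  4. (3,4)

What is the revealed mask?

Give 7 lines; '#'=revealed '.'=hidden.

Answer: .....##
.....##
######.
#######
######.
...###.
...###.

Derivation:
Click 1 (2,0) count=1: revealed 1 new [(2,0)] -> total=1
Click 2 (0,6) count=0: revealed 4 new [(0,5) (0,6) (1,5) (1,6)] -> total=5
Click 3 (3,6) count=2: revealed 1 new [(3,6)] -> total=6
Click 4 (3,4) count=0: revealed 23 new [(2,1) (2,2) (2,3) (2,4) (2,5) (3,0) (3,1) (3,2) (3,3) (3,4) (3,5) (4,0) (4,1) (4,2) (4,3) (4,4) (4,5) (5,3) (5,4) (5,5) (6,3) (6,4) (6,5)] -> total=29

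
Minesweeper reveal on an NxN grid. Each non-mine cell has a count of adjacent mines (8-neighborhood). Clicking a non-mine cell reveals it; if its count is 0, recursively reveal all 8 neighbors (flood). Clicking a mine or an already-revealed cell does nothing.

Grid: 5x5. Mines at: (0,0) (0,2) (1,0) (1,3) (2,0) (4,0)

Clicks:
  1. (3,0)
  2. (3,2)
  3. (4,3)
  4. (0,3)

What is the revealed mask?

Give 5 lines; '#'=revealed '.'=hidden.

Click 1 (3,0) count=2: revealed 1 new [(3,0)] -> total=1
Click 2 (3,2) count=0: revealed 12 new [(2,1) (2,2) (2,3) (2,4) (3,1) (3,2) (3,3) (3,4) (4,1) (4,2) (4,3) (4,4)] -> total=13
Click 3 (4,3) count=0: revealed 0 new [(none)] -> total=13
Click 4 (0,3) count=2: revealed 1 new [(0,3)] -> total=14

Answer: ...#.
.....
.####
#####
.####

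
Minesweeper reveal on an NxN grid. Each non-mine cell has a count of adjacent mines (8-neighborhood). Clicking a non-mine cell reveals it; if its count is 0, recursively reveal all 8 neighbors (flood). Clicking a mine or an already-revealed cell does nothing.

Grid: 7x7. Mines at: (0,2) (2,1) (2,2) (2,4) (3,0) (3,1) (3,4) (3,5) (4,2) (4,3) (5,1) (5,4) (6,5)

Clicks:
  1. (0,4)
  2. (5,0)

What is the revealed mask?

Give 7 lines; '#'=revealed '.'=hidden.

Answer: ...####
...####
.....##
.......
.......
#......
.......

Derivation:
Click 1 (0,4) count=0: revealed 10 new [(0,3) (0,4) (0,5) (0,6) (1,3) (1,4) (1,5) (1,6) (2,5) (2,6)] -> total=10
Click 2 (5,0) count=1: revealed 1 new [(5,0)] -> total=11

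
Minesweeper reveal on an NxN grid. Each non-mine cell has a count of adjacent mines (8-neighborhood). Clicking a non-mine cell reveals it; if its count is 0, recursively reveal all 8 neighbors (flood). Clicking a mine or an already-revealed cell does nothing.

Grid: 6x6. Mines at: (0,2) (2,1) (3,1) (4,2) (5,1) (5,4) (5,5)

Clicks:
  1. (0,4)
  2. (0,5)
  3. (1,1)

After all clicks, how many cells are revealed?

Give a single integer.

Answer: 19

Derivation:
Click 1 (0,4) count=0: revealed 18 new [(0,3) (0,4) (0,5) (1,2) (1,3) (1,4) (1,5) (2,2) (2,3) (2,4) (2,5) (3,2) (3,3) (3,4) (3,5) (4,3) (4,4) (4,5)] -> total=18
Click 2 (0,5) count=0: revealed 0 new [(none)] -> total=18
Click 3 (1,1) count=2: revealed 1 new [(1,1)] -> total=19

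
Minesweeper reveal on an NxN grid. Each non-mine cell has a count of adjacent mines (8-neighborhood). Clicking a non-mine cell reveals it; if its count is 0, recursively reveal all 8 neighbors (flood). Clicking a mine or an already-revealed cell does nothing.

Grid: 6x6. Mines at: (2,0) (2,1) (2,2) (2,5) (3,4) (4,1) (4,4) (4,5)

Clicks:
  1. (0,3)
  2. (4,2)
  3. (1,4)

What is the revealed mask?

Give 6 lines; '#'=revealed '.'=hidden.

Click 1 (0,3) count=0: revealed 12 new [(0,0) (0,1) (0,2) (0,3) (0,4) (0,5) (1,0) (1,1) (1,2) (1,3) (1,4) (1,5)] -> total=12
Click 2 (4,2) count=1: revealed 1 new [(4,2)] -> total=13
Click 3 (1,4) count=1: revealed 0 new [(none)] -> total=13

Answer: ######
######
......
......
..#...
......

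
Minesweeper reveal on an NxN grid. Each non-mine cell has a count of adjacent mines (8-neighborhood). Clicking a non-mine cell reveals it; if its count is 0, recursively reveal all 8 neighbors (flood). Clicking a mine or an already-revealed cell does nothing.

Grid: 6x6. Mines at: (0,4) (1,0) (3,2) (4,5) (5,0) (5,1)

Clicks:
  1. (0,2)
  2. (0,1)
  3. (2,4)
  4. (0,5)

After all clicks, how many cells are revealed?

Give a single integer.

Click 1 (0,2) count=0: revealed 9 new [(0,1) (0,2) (0,3) (1,1) (1,2) (1,3) (2,1) (2,2) (2,3)] -> total=9
Click 2 (0,1) count=1: revealed 0 new [(none)] -> total=9
Click 3 (2,4) count=0: revealed 7 new [(1,4) (1,5) (2,4) (2,5) (3,3) (3,4) (3,5)] -> total=16
Click 4 (0,5) count=1: revealed 1 new [(0,5)] -> total=17

Answer: 17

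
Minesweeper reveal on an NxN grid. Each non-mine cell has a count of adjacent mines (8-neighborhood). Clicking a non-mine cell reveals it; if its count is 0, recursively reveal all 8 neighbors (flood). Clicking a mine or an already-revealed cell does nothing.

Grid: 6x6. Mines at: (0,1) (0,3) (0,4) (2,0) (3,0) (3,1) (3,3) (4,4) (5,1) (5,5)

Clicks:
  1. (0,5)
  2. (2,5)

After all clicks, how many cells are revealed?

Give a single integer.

Click 1 (0,5) count=1: revealed 1 new [(0,5)] -> total=1
Click 2 (2,5) count=0: revealed 6 new [(1,4) (1,5) (2,4) (2,5) (3,4) (3,5)] -> total=7

Answer: 7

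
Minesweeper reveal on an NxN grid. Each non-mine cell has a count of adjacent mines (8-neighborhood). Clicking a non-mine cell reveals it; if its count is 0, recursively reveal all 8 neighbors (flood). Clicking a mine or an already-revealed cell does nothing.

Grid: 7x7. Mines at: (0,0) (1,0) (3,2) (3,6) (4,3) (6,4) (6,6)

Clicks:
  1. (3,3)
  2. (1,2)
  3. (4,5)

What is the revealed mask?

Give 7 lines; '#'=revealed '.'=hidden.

Answer: .######
.######
.######
...###.
.....#.
.......
.......

Derivation:
Click 1 (3,3) count=2: revealed 1 new [(3,3)] -> total=1
Click 2 (1,2) count=0: revealed 20 new [(0,1) (0,2) (0,3) (0,4) (0,5) (0,6) (1,1) (1,2) (1,3) (1,4) (1,5) (1,6) (2,1) (2,2) (2,3) (2,4) (2,5) (2,6) (3,4) (3,5)] -> total=21
Click 3 (4,5) count=1: revealed 1 new [(4,5)] -> total=22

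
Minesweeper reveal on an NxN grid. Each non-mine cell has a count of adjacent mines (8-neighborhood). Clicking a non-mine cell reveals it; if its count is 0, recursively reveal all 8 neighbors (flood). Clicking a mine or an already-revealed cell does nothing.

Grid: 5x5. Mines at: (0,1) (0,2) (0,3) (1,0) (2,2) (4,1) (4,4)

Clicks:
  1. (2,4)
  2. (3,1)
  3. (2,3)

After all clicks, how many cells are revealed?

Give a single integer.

Answer: 7

Derivation:
Click 1 (2,4) count=0: revealed 6 new [(1,3) (1,4) (2,3) (2,4) (3,3) (3,4)] -> total=6
Click 2 (3,1) count=2: revealed 1 new [(3,1)] -> total=7
Click 3 (2,3) count=1: revealed 0 new [(none)] -> total=7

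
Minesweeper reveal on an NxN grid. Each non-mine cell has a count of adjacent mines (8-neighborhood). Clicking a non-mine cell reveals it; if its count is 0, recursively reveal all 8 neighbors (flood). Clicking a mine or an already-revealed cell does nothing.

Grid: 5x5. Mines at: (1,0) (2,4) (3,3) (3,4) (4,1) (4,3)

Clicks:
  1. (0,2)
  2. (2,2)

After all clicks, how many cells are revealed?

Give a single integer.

Answer: 11

Derivation:
Click 1 (0,2) count=0: revealed 11 new [(0,1) (0,2) (0,3) (0,4) (1,1) (1,2) (1,3) (1,4) (2,1) (2,2) (2,3)] -> total=11
Click 2 (2,2) count=1: revealed 0 new [(none)] -> total=11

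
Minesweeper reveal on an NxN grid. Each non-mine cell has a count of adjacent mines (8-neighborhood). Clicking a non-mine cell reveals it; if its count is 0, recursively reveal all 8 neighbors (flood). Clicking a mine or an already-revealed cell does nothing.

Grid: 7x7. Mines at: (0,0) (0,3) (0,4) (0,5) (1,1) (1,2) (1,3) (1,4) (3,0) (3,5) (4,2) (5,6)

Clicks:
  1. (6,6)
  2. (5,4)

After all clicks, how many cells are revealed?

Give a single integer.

Answer: 18

Derivation:
Click 1 (6,6) count=1: revealed 1 new [(6,6)] -> total=1
Click 2 (5,4) count=0: revealed 17 new [(4,0) (4,1) (4,3) (4,4) (4,5) (5,0) (5,1) (5,2) (5,3) (5,4) (5,5) (6,0) (6,1) (6,2) (6,3) (6,4) (6,5)] -> total=18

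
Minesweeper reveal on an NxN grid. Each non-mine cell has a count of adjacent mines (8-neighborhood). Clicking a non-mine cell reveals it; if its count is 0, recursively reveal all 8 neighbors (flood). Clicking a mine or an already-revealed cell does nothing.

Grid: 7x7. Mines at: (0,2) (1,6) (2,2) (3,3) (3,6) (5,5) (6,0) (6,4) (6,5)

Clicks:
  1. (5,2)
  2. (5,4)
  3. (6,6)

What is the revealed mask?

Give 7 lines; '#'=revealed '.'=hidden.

Answer: ##.....
##.....
##.....
###....
####...
#####..
.###..#

Derivation:
Click 1 (5,2) count=0: revealed 20 new [(0,0) (0,1) (1,0) (1,1) (2,0) (2,1) (3,0) (3,1) (3,2) (4,0) (4,1) (4,2) (4,3) (5,0) (5,1) (5,2) (5,3) (6,1) (6,2) (6,3)] -> total=20
Click 2 (5,4) count=3: revealed 1 new [(5,4)] -> total=21
Click 3 (6,6) count=2: revealed 1 new [(6,6)] -> total=22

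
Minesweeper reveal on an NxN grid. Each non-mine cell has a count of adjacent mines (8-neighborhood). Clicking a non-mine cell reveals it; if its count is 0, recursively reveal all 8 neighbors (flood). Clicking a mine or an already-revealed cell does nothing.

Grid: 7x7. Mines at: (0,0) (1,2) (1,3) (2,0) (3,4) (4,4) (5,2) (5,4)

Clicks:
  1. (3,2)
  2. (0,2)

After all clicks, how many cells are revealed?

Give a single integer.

Answer: 10

Derivation:
Click 1 (3,2) count=0: revealed 9 new [(2,1) (2,2) (2,3) (3,1) (3,2) (3,3) (4,1) (4,2) (4,3)] -> total=9
Click 2 (0,2) count=2: revealed 1 new [(0,2)] -> total=10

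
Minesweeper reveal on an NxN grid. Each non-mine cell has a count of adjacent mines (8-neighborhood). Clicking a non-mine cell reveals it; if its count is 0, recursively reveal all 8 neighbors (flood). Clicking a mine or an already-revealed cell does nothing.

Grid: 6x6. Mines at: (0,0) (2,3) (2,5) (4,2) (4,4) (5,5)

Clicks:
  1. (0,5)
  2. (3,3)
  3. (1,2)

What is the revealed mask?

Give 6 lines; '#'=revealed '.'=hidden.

Click 1 (0,5) count=0: revealed 10 new [(0,1) (0,2) (0,3) (0,4) (0,5) (1,1) (1,2) (1,3) (1,4) (1,5)] -> total=10
Click 2 (3,3) count=3: revealed 1 new [(3,3)] -> total=11
Click 3 (1,2) count=1: revealed 0 new [(none)] -> total=11

Answer: .#####
.#####
......
...#..
......
......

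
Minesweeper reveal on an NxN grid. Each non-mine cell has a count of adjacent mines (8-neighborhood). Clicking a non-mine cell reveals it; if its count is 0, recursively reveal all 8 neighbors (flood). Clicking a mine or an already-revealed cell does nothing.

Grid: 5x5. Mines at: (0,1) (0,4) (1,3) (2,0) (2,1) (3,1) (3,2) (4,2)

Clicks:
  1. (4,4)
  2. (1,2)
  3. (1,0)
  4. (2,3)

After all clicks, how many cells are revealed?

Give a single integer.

Click 1 (4,4) count=0: revealed 6 new [(2,3) (2,4) (3,3) (3,4) (4,3) (4,4)] -> total=6
Click 2 (1,2) count=3: revealed 1 new [(1,2)] -> total=7
Click 3 (1,0) count=3: revealed 1 new [(1,0)] -> total=8
Click 4 (2,3) count=2: revealed 0 new [(none)] -> total=8

Answer: 8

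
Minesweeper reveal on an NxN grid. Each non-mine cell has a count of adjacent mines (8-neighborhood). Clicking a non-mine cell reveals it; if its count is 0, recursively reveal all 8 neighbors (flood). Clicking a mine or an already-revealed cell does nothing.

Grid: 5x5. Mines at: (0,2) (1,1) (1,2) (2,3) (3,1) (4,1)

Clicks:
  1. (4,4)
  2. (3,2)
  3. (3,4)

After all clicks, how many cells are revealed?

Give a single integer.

Click 1 (4,4) count=0: revealed 6 new [(3,2) (3,3) (3,4) (4,2) (4,3) (4,4)] -> total=6
Click 2 (3,2) count=3: revealed 0 new [(none)] -> total=6
Click 3 (3,4) count=1: revealed 0 new [(none)] -> total=6

Answer: 6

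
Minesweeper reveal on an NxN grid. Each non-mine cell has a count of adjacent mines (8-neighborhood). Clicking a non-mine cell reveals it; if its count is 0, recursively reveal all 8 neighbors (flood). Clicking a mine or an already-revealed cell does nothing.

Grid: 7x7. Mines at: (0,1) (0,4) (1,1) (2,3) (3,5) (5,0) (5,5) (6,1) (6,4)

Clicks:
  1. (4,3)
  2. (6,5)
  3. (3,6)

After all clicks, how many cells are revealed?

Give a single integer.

Answer: 19

Derivation:
Click 1 (4,3) count=0: revealed 17 new [(2,0) (2,1) (2,2) (3,0) (3,1) (3,2) (3,3) (3,4) (4,0) (4,1) (4,2) (4,3) (4,4) (5,1) (5,2) (5,3) (5,4)] -> total=17
Click 2 (6,5) count=2: revealed 1 new [(6,5)] -> total=18
Click 3 (3,6) count=1: revealed 1 new [(3,6)] -> total=19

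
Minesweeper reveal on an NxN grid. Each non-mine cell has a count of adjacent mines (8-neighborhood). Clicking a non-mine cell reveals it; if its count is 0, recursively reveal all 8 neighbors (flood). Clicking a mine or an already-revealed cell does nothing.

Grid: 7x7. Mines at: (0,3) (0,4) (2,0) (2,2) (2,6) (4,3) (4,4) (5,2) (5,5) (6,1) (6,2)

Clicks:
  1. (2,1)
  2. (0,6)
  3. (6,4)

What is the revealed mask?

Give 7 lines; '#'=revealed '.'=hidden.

Click 1 (2,1) count=2: revealed 1 new [(2,1)] -> total=1
Click 2 (0,6) count=0: revealed 4 new [(0,5) (0,6) (1,5) (1,6)] -> total=5
Click 3 (6,4) count=1: revealed 1 new [(6,4)] -> total=6

Answer: .....##
.....##
.#.....
.......
.......
.......
....#..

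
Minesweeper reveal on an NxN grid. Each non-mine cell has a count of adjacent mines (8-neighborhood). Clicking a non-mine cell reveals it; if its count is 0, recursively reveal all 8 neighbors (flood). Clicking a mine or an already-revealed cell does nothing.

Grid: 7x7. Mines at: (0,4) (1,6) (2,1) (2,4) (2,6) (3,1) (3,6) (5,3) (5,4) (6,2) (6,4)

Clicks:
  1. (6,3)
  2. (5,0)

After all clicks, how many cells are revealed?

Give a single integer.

Click 1 (6,3) count=4: revealed 1 new [(6,3)] -> total=1
Click 2 (5,0) count=0: revealed 6 new [(4,0) (4,1) (5,0) (5,1) (6,0) (6,1)] -> total=7

Answer: 7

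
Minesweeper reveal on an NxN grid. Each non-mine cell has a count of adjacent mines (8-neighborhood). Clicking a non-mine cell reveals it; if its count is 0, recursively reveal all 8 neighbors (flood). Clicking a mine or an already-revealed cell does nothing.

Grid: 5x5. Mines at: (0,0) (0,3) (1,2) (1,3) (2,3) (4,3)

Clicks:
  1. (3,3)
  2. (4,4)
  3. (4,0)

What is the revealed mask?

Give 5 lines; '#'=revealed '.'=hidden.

Click 1 (3,3) count=2: revealed 1 new [(3,3)] -> total=1
Click 2 (4,4) count=1: revealed 1 new [(4,4)] -> total=2
Click 3 (4,0) count=0: revealed 11 new [(1,0) (1,1) (2,0) (2,1) (2,2) (3,0) (3,1) (3,2) (4,0) (4,1) (4,2)] -> total=13

Answer: .....
##...
###..
####.
###.#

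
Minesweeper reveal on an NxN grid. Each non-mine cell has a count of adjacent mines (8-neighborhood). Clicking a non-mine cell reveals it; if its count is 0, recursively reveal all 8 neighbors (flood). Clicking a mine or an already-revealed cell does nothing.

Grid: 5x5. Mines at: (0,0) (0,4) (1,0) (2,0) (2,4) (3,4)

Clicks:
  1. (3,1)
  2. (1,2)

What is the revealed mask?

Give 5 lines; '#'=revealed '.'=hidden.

Click 1 (3,1) count=1: revealed 1 new [(3,1)] -> total=1
Click 2 (1,2) count=0: revealed 16 new [(0,1) (0,2) (0,3) (1,1) (1,2) (1,3) (2,1) (2,2) (2,3) (3,0) (3,2) (3,3) (4,0) (4,1) (4,2) (4,3)] -> total=17

Answer: .###.
.###.
.###.
####.
####.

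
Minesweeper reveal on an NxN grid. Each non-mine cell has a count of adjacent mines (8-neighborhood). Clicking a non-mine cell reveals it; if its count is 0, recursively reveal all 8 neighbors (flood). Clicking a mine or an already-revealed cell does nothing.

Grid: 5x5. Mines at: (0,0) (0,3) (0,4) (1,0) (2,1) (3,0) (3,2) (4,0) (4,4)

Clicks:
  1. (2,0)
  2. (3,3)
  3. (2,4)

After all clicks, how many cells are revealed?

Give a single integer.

Click 1 (2,0) count=3: revealed 1 new [(2,0)] -> total=1
Click 2 (3,3) count=2: revealed 1 new [(3,3)] -> total=2
Click 3 (2,4) count=0: revealed 5 new [(1,3) (1,4) (2,3) (2,4) (3,4)] -> total=7

Answer: 7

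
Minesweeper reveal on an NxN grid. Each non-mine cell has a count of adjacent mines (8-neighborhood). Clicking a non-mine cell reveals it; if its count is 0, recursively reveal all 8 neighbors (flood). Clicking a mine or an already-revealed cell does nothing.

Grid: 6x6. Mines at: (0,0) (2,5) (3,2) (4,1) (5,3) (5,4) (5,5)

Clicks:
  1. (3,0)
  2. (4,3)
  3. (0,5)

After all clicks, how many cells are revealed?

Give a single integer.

Click 1 (3,0) count=1: revealed 1 new [(3,0)] -> total=1
Click 2 (4,3) count=3: revealed 1 new [(4,3)] -> total=2
Click 3 (0,5) count=0: revealed 14 new [(0,1) (0,2) (0,3) (0,4) (0,5) (1,1) (1,2) (1,3) (1,4) (1,5) (2,1) (2,2) (2,3) (2,4)] -> total=16

Answer: 16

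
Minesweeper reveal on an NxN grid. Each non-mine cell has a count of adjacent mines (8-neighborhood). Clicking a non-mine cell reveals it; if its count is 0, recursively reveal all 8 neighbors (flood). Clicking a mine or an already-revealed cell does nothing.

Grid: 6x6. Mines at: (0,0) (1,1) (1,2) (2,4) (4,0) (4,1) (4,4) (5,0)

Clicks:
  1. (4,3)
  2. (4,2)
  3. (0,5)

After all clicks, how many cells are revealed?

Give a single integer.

Answer: 8

Derivation:
Click 1 (4,3) count=1: revealed 1 new [(4,3)] -> total=1
Click 2 (4,2) count=1: revealed 1 new [(4,2)] -> total=2
Click 3 (0,5) count=0: revealed 6 new [(0,3) (0,4) (0,5) (1,3) (1,4) (1,5)] -> total=8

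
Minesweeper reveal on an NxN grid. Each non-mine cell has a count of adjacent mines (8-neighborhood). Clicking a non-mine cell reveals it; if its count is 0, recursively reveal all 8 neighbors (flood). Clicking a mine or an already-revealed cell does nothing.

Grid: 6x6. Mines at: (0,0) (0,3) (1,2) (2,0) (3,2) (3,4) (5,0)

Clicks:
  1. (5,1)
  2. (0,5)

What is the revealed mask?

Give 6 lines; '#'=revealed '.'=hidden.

Click 1 (5,1) count=1: revealed 1 new [(5,1)] -> total=1
Click 2 (0,5) count=0: revealed 6 new [(0,4) (0,5) (1,4) (1,5) (2,4) (2,5)] -> total=7

Answer: ....##
....##
....##
......
......
.#....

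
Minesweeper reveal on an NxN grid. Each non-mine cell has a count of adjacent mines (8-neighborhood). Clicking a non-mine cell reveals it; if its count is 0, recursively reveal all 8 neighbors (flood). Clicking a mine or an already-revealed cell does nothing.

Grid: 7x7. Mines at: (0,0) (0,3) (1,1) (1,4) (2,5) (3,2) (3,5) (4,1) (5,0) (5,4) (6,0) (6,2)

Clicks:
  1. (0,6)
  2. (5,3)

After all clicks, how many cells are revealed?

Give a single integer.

Answer: 5

Derivation:
Click 1 (0,6) count=0: revealed 4 new [(0,5) (0,6) (1,5) (1,6)] -> total=4
Click 2 (5,3) count=2: revealed 1 new [(5,3)] -> total=5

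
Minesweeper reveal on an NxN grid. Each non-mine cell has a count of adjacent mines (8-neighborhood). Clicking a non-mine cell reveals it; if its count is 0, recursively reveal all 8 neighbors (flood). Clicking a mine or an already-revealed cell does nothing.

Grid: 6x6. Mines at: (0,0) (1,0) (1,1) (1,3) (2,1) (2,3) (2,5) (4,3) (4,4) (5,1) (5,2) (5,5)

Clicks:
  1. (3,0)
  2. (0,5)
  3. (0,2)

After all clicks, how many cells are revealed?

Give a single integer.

Click 1 (3,0) count=1: revealed 1 new [(3,0)] -> total=1
Click 2 (0,5) count=0: revealed 4 new [(0,4) (0,5) (1,4) (1,5)] -> total=5
Click 3 (0,2) count=2: revealed 1 new [(0,2)] -> total=6

Answer: 6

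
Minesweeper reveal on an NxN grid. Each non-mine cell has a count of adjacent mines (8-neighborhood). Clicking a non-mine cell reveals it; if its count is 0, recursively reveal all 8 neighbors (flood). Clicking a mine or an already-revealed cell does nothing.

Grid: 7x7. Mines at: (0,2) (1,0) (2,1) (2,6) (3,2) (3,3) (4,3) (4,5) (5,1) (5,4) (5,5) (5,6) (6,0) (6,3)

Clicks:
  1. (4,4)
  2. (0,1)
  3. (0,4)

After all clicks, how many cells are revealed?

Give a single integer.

Click 1 (4,4) count=5: revealed 1 new [(4,4)] -> total=1
Click 2 (0,1) count=2: revealed 1 new [(0,1)] -> total=2
Click 3 (0,4) count=0: revealed 11 new [(0,3) (0,4) (0,5) (0,6) (1,3) (1,4) (1,5) (1,6) (2,3) (2,4) (2,5)] -> total=13

Answer: 13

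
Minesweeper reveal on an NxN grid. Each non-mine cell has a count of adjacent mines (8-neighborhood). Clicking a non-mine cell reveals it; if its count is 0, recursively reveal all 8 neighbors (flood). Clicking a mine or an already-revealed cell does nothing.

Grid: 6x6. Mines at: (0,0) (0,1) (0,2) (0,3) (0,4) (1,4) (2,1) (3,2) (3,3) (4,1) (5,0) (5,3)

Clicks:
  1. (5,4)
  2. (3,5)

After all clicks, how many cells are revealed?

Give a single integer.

Answer: 8

Derivation:
Click 1 (5,4) count=1: revealed 1 new [(5,4)] -> total=1
Click 2 (3,5) count=0: revealed 7 new [(2,4) (2,5) (3,4) (3,5) (4,4) (4,5) (5,5)] -> total=8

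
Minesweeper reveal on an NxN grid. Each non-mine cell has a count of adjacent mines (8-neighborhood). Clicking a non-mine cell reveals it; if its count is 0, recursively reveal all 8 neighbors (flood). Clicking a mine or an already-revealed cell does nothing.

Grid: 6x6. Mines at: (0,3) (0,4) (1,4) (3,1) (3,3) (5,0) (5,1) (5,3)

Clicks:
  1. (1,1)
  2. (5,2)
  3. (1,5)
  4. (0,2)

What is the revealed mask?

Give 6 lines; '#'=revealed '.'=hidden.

Click 1 (1,1) count=0: revealed 9 new [(0,0) (0,1) (0,2) (1,0) (1,1) (1,2) (2,0) (2,1) (2,2)] -> total=9
Click 2 (5,2) count=2: revealed 1 new [(5,2)] -> total=10
Click 3 (1,5) count=2: revealed 1 new [(1,5)] -> total=11
Click 4 (0,2) count=1: revealed 0 new [(none)] -> total=11

Answer: ###...
###..#
###...
......
......
..#...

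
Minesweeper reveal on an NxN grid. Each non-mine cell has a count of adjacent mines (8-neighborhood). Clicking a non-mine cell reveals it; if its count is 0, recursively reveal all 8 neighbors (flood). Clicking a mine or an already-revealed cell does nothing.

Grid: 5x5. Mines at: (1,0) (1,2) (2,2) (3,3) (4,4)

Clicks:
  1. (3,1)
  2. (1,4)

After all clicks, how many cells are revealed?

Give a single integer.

Answer: 7

Derivation:
Click 1 (3,1) count=1: revealed 1 new [(3,1)] -> total=1
Click 2 (1,4) count=0: revealed 6 new [(0,3) (0,4) (1,3) (1,4) (2,3) (2,4)] -> total=7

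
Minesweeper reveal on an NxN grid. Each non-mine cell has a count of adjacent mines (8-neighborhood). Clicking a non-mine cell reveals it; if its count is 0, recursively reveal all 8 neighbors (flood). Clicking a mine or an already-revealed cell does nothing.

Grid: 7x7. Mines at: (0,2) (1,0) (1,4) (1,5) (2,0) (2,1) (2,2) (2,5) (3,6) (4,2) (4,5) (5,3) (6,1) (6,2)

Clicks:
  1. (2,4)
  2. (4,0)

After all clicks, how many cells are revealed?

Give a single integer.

Answer: 7

Derivation:
Click 1 (2,4) count=3: revealed 1 new [(2,4)] -> total=1
Click 2 (4,0) count=0: revealed 6 new [(3,0) (3,1) (4,0) (4,1) (5,0) (5,1)] -> total=7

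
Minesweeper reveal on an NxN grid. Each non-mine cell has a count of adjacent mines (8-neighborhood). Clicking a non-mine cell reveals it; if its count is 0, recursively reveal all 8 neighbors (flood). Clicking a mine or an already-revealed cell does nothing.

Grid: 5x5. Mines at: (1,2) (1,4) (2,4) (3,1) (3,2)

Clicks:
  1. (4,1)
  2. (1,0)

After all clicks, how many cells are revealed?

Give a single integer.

Click 1 (4,1) count=2: revealed 1 new [(4,1)] -> total=1
Click 2 (1,0) count=0: revealed 6 new [(0,0) (0,1) (1,0) (1,1) (2,0) (2,1)] -> total=7

Answer: 7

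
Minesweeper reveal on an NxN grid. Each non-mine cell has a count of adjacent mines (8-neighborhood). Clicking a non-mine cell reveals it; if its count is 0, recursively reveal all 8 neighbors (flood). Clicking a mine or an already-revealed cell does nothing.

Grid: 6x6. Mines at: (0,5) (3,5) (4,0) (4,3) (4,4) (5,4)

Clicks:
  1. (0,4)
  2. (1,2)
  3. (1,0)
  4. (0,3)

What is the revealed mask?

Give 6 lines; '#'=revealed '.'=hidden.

Click 1 (0,4) count=1: revealed 1 new [(0,4)] -> total=1
Click 2 (1,2) count=0: revealed 19 new [(0,0) (0,1) (0,2) (0,3) (1,0) (1,1) (1,2) (1,3) (1,4) (2,0) (2,1) (2,2) (2,3) (2,4) (3,0) (3,1) (3,2) (3,3) (3,4)] -> total=20
Click 3 (1,0) count=0: revealed 0 new [(none)] -> total=20
Click 4 (0,3) count=0: revealed 0 new [(none)] -> total=20

Answer: #####.
#####.
#####.
#####.
......
......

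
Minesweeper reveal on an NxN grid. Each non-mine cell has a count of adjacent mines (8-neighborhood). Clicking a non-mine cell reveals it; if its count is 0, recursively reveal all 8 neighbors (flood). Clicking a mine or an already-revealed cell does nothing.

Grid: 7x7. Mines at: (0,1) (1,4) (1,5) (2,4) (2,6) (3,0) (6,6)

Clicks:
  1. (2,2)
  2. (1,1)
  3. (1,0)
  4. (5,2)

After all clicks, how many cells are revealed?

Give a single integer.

Click 1 (2,2) count=0: revealed 32 new [(1,1) (1,2) (1,3) (2,1) (2,2) (2,3) (3,1) (3,2) (3,3) (3,4) (3,5) (3,6) (4,0) (4,1) (4,2) (4,3) (4,4) (4,5) (4,6) (5,0) (5,1) (5,2) (5,3) (5,4) (5,5) (5,6) (6,0) (6,1) (6,2) (6,3) (6,4) (6,5)] -> total=32
Click 2 (1,1) count=1: revealed 0 new [(none)] -> total=32
Click 3 (1,0) count=1: revealed 1 new [(1,0)] -> total=33
Click 4 (5,2) count=0: revealed 0 new [(none)] -> total=33

Answer: 33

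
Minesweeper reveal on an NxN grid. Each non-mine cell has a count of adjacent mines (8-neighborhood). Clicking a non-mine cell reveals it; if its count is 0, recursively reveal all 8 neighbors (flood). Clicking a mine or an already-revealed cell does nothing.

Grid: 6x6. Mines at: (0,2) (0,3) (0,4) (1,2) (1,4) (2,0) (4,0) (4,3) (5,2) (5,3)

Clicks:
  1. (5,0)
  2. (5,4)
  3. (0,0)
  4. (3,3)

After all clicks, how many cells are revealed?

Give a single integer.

Answer: 7

Derivation:
Click 1 (5,0) count=1: revealed 1 new [(5,0)] -> total=1
Click 2 (5,4) count=2: revealed 1 new [(5,4)] -> total=2
Click 3 (0,0) count=0: revealed 4 new [(0,0) (0,1) (1,0) (1,1)] -> total=6
Click 4 (3,3) count=1: revealed 1 new [(3,3)] -> total=7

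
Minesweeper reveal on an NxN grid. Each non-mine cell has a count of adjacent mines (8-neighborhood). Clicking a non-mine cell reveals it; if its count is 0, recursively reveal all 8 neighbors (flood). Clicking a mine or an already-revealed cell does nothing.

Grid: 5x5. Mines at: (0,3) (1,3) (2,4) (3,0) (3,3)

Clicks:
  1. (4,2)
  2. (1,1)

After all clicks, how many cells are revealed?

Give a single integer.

Answer: 10

Derivation:
Click 1 (4,2) count=1: revealed 1 new [(4,2)] -> total=1
Click 2 (1,1) count=0: revealed 9 new [(0,0) (0,1) (0,2) (1,0) (1,1) (1,2) (2,0) (2,1) (2,2)] -> total=10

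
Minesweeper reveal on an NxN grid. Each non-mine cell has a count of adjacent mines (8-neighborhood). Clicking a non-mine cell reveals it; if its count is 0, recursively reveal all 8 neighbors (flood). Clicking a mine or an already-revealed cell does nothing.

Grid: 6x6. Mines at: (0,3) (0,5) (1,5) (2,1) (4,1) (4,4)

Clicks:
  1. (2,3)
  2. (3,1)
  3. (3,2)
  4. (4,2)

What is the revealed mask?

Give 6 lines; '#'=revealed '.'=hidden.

Answer: ......
..###.
..###.
.####.
..#...
......

Derivation:
Click 1 (2,3) count=0: revealed 9 new [(1,2) (1,3) (1,4) (2,2) (2,3) (2,4) (3,2) (3,3) (3,4)] -> total=9
Click 2 (3,1) count=2: revealed 1 new [(3,1)] -> total=10
Click 3 (3,2) count=2: revealed 0 new [(none)] -> total=10
Click 4 (4,2) count=1: revealed 1 new [(4,2)] -> total=11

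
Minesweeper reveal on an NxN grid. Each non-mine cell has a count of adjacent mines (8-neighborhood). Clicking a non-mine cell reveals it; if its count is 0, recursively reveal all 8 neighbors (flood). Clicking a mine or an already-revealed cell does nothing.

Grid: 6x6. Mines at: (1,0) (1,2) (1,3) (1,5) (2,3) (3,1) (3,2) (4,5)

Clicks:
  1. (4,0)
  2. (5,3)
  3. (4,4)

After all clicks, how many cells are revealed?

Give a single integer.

Answer: 10

Derivation:
Click 1 (4,0) count=1: revealed 1 new [(4,0)] -> total=1
Click 2 (5,3) count=0: revealed 9 new [(4,1) (4,2) (4,3) (4,4) (5,0) (5,1) (5,2) (5,3) (5,4)] -> total=10
Click 3 (4,4) count=1: revealed 0 new [(none)] -> total=10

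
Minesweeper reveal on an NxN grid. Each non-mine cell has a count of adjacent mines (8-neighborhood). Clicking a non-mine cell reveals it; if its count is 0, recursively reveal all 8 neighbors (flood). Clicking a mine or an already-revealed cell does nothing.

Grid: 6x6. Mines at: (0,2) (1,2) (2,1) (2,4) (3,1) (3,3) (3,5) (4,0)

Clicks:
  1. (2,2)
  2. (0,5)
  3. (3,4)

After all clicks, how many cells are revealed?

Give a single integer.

Click 1 (2,2) count=4: revealed 1 new [(2,2)] -> total=1
Click 2 (0,5) count=0: revealed 6 new [(0,3) (0,4) (0,5) (1,3) (1,4) (1,5)] -> total=7
Click 3 (3,4) count=3: revealed 1 new [(3,4)] -> total=8

Answer: 8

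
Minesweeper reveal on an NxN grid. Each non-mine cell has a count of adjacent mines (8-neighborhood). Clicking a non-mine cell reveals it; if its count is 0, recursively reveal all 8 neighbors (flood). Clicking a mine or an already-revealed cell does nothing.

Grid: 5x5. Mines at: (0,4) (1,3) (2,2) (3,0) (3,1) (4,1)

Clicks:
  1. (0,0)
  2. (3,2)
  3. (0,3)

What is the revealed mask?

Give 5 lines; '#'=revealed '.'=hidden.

Answer: ####.
###..
##...
..#..
.....

Derivation:
Click 1 (0,0) count=0: revealed 8 new [(0,0) (0,1) (0,2) (1,0) (1,1) (1,2) (2,0) (2,1)] -> total=8
Click 2 (3,2) count=3: revealed 1 new [(3,2)] -> total=9
Click 3 (0,3) count=2: revealed 1 new [(0,3)] -> total=10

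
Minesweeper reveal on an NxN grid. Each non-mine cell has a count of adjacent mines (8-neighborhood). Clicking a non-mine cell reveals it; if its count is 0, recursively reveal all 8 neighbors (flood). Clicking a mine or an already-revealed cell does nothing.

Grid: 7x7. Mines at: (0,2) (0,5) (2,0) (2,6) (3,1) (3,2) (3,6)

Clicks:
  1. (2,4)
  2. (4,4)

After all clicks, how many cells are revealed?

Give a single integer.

Answer: 30

Derivation:
Click 1 (2,4) count=0: revealed 30 new [(1,3) (1,4) (1,5) (2,3) (2,4) (2,5) (3,3) (3,4) (3,5) (4,0) (4,1) (4,2) (4,3) (4,4) (4,5) (4,6) (5,0) (5,1) (5,2) (5,3) (5,4) (5,5) (5,6) (6,0) (6,1) (6,2) (6,3) (6,4) (6,5) (6,6)] -> total=30
Click 2 (4,4) count=0: revealed 0 new [(none)] -> total=30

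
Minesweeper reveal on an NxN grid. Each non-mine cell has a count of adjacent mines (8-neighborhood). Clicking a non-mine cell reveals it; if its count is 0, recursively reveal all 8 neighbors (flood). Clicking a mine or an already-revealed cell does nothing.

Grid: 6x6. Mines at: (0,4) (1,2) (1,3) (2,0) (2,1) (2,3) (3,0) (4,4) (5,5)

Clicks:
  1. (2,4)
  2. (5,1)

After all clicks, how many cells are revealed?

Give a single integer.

Answer: 12

Derivation:
Click 1 (2,4) count=2: revealed 1 new [(2,4)] -> total=1
Click 2 (5,1) count=0: revealed 11 new [(3,1) (3,2) (3,3) (4,0) (4,1) (4,2) (4,3) (5,0) (5,1) (5,2) (5,3)] -> total=12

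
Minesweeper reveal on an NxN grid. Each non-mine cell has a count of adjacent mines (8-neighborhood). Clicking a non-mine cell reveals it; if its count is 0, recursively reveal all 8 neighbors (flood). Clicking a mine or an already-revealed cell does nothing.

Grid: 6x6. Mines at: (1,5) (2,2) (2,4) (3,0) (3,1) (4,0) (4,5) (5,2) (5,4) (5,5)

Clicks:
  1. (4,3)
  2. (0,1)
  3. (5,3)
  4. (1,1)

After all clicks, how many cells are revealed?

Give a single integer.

Click 1 (4,3) count=2: revealed 1 new [(4,3)] -> total=1
Click 2 (0,1) count=0: revealed 12 new [(0,0) (0,1) (0,2) (0,3) (0,4) (1,0) (1,1) (1,2) (1,3) (1,4) (2,0) (2,1)] -> total=13
Click 3 (5,3) count=2: revealed 1 new [(5,3)] -> total=14
Click 4 (1,1) count=1: revealed 0 new [(none)] -> total=14

Answer: 14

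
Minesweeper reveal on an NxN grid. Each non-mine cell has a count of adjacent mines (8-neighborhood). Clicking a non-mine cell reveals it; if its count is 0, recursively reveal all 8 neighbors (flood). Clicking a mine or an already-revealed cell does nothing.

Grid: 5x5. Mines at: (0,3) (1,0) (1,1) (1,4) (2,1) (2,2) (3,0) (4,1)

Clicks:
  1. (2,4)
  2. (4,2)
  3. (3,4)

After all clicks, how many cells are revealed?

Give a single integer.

Answer: 8

Derivation:
Click 1 (2,4) count=1: revealed 1 new [(2,4)] -> total=1
Click 2 (4,2) count=1: revealed 1 new [(4,2)] -> total=2
Click 3 (3,4) count=0: revealed 6 new [(2,3) (3,2) (3,3) (3,4) (4,3) (4,4)] -> total=8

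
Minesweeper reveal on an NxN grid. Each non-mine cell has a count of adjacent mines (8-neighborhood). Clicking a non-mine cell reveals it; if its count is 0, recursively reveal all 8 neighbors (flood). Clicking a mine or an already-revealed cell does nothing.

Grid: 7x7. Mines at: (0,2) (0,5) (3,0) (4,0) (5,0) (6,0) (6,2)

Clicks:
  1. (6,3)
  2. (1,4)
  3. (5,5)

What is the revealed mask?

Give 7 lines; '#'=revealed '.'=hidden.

Answer: .......
.######
.######
.######
.######
.######
...####

Derivation:
Click 1 (6,3) count=1: revealed 1 new [(6,3)] -> total=1
Click 2 (1,4) count=1: revealed 1 new [(1,4)] -> total=2
Click 3 (5,5) count=0: revealed 32 new [(1,1) (1,2) (1,3) (1,5) (1,6) (2,1) (2,2) (2,3) (2,4) (2,5) (2,6) (3,1) (3,2) (3,3) (3,4) (3,5) (3,6) (4,1) (4,2) (4,3) (4,4) (4,5) (4,6) (5,1) (5,2) (5,3) (5,4) (5,5) (5,6) (6,4) (6,5) (6,6)] -> total=34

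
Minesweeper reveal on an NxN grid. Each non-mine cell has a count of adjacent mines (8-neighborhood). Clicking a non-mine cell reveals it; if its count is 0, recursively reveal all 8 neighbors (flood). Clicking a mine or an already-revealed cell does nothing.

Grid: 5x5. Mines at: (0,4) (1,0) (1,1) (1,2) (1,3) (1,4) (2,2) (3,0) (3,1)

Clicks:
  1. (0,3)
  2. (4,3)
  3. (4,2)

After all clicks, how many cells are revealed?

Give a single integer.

Answer: 9

Derivation:
Click 1 (0,3) count=4: revealed 1 new [(0,3)] -> total=1
Click 2 (4,3) count=0: revealed 8 new [(2,3) (2,4) (3,2) (3,3) (3,4) (4,2) (4,3) (4,4)] -> total=9
Click 3 (4,2) count=1: revealed 0 new [(none)] -> total=9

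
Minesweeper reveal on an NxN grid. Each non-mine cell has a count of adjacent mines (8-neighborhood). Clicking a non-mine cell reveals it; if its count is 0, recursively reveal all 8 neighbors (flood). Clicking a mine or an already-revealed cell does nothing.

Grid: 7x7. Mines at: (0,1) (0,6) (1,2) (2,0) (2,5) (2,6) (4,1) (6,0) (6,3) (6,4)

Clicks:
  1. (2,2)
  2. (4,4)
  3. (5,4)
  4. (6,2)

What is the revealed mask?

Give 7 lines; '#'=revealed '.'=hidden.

Click 1 (2,2) count=1: revealed 1 new [(2,2)] -> total=1
Click 2 (4,4) count=0: revealed 19 new [(2,3) (2,4) (3,2) (3,3) (3,4) (3,5) (3,6) (4,2) (4,3) (4,4) (4,5) (4,6) (5,2) (5,3) (5,4) (5,5) (5,6) (6,5) (6,6)] -> total=20
Click 3 (5,4) count=2: revealed 0 new [(none)] -> total=20
Click 4 (6,2) count=1: revealed 1 new [(6,2)] -> total=21

Answer: .......
.......
..###..
..#####
..#####
..#####
..#..##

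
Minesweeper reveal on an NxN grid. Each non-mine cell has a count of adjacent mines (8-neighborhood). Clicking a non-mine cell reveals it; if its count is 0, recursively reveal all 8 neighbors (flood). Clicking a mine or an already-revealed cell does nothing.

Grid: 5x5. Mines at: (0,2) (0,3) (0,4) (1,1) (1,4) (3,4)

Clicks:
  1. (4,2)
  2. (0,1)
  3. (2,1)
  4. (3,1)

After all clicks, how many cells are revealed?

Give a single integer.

Answer: 13

Derivation:
Click 1 (4,2) count=0: revealed 12 new [(2,0) (2,1) (2,2) (2,3) (3,0) (3,1) (3,2) (3,3) (4,0) (4,1) (4,2) (4,3)] -> total=12
Click 2 (0,1) count=2: revealed 1 new [(0,1)] -> total=13
Click 3 (2,1) count=1: revealed 0 new [(none)] -> total=13
Click 4 (3,1) count=0: revealed 0 new [(none)] -> total=13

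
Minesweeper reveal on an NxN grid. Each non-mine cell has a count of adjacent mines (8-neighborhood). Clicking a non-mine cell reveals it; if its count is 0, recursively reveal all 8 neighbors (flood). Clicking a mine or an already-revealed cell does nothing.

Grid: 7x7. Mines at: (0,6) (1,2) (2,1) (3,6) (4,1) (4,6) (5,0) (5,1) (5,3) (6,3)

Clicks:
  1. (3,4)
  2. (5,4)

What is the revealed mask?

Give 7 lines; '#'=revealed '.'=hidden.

Answer: ...###.
...###.
..####.
..####.
..####.
....#..
.......

Derivation:
Click 1 (3,4) count=0: revealed 18 new [(0,3) (0,4) (0,5) (1,3) (1,4) (1,5) (2,2) (2,3) (2,4) (2,5) (3,2) (3,3) (3,4) (3,5) (4,2) (4,3) (4,4) (4,5)] -> total=18
Click 2 (5,4) count=2: revealed 1 new [(5,4)] -> total=19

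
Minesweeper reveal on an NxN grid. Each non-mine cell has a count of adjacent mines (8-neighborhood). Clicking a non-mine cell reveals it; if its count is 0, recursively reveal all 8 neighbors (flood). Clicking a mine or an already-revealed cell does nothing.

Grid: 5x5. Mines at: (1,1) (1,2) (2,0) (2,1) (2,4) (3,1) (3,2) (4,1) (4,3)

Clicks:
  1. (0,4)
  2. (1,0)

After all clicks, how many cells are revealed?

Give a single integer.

Answer: 5

Derivation:
Click 1 (0,4) count=0: revealed 4 new [(0,3) (0,4) (1,3) (1,4)] -> total=4
Click 2 (1,0) count=3: revealed 1 new [(1,0)] -> total=5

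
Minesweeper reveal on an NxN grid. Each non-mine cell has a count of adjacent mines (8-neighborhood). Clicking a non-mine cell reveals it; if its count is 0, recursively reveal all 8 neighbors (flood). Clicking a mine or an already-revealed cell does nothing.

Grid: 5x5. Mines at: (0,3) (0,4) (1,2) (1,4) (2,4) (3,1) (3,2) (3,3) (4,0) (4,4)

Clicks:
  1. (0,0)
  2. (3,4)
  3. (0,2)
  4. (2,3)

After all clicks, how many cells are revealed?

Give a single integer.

Answer: 9

Derivation:
Click 1 (0,0) count=0: revealed 6 new [(0,0) (0,1) (1,0) (1,1) (2,0) (2,1)] -> total=6
Click 2 (3,4) count=3: revealed 1 new [(3,4)] -> total=7
Click 3 (0,2) count=2: revealed 1 new [(0,2)] -> total=8
Click 4 (2,3) count=5: revealed 1 new [(2,3)] -> total=9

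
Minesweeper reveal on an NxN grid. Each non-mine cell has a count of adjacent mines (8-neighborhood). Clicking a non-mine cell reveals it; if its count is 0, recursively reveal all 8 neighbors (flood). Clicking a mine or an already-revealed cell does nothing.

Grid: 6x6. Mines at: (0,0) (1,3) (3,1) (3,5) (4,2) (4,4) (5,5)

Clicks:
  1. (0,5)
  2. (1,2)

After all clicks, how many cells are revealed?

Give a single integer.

Click 1 (0,5) count=0: revealed 6 new [(0,4) (0,5) (1,4) (1,5) (2,4) (2,5)] -> total=6
Click 2 (1,2) count=1: revealed 1 new [(1,2)] -> total=7

Answer: 7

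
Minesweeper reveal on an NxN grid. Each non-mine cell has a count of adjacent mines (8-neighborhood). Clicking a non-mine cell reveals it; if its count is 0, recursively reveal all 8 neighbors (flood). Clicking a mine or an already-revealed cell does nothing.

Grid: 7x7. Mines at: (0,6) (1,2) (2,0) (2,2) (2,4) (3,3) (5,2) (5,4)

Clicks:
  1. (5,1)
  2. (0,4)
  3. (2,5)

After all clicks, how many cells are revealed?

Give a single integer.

Click 1 (5,1) count=1: revealed 1 new [(5,1)] -> total=1
Click 2 (0,4) count=0: revealed 6 new [(0,3) (0,4) (0,5) (1,3) (1,4) (1,5)] -> total=7
Click 3 (2,5) count=1: revealed 1 new [(2,5)] -> total=8

Answer: 8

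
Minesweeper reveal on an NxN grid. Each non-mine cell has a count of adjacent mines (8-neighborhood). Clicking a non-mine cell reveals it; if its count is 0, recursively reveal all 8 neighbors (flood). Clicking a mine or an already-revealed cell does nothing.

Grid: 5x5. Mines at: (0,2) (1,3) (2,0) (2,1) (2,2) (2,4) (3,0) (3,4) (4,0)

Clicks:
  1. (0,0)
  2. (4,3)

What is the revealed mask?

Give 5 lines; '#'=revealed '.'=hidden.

Click 1 (0,0) count=0: revealed 4 new [(0,0) (0,1) (1,0) (1,1)] -> total=4
Click 2 (4,3) count=1: revealed 1 new [(4,3)] -> total=5

Answer: ##...
##...
.....
.....
...#.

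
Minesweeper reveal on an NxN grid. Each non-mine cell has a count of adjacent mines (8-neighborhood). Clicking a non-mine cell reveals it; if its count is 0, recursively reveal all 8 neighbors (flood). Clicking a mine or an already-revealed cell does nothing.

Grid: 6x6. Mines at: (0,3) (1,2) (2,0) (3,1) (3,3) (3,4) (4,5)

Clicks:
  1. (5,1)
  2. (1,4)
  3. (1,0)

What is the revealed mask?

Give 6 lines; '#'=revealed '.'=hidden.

Click 1 (5,1) count=0: revealed 10 new [(4,0) (4,1) (4,2) (4,3) (4,4) (5,0) (5,1) (5,2) (5,3) (5,4)] -> total=10
Click 2 (1,4) count=1: revealed 1 new [(1,4)] -> total=11
Click 3 (1,0) count=1: revealed 1 new [(1,0)] -> total=12

Answer: ......
#...#.
......
......
#####.
#####.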